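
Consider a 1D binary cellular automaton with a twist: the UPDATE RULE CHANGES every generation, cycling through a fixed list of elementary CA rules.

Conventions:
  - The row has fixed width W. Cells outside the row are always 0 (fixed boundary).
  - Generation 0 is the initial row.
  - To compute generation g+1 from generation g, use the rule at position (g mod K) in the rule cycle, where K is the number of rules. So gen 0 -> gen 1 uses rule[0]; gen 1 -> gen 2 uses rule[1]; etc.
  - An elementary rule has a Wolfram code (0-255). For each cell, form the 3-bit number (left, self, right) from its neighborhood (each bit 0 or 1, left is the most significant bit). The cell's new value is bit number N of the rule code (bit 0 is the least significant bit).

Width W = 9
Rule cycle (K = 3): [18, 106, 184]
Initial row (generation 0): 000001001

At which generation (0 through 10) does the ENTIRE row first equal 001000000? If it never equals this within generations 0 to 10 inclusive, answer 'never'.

Gen 0: 000001001
Gen 1 (rule 18): 000010110
Gen 2 (rule 106): 000101110
Gen 3 (rule 184): 000011101
Gen 4 (rule 18): 000100000
Gen 5 (rule 106): 001000000
Gen 6 (rule 184): 000100000
Gen 7 (rule 18): 001010000
Gen 8 (rule 106): 010100000
Gen 9 (rule 184): 001010000
Gen 10 (rule 18): 010001000

Answer: 5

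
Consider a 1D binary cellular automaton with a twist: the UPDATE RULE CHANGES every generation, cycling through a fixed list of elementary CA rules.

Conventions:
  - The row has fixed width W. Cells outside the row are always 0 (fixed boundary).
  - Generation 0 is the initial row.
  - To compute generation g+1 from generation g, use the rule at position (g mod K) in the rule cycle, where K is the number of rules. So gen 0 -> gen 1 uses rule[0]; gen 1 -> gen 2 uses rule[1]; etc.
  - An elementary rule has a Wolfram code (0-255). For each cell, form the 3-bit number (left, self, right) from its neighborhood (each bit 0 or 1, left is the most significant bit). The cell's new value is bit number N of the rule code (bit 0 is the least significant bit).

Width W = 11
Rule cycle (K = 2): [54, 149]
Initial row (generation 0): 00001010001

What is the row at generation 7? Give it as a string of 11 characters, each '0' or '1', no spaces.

Answer: 00100100000

Derivation:
Gen 0: 00001010001
Gen 1 (rule 54): 00011111011
Gen 2 (rule 149): 11001110000
Gen 3 (rule 54): 00110001000
Gen 4 (rule 149): 10001101111
Gen 5 (rule 54): 11010010000
Gen 6 (rule 149): 00011011111
Gen 7 (rule 54): 00100100000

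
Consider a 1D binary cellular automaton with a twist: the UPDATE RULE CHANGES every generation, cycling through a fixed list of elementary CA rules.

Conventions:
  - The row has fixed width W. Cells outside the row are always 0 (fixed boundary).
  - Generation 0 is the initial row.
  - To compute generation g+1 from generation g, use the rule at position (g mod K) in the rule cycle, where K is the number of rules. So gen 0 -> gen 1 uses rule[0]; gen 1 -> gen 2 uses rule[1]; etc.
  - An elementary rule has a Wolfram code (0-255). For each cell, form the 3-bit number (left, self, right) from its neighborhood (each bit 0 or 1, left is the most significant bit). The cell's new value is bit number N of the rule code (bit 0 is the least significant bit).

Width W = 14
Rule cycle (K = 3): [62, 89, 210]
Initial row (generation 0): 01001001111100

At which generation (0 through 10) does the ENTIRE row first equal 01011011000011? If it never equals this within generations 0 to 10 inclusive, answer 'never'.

Answer: never

Derivation:
Gen 0: 01001001111100
Gen 1 (rule 62): 11111111000010
Gen 2 (rule 89): 10000001111001
Gen 3 (rule 210): 01000010111110
Gen 4 (rule 62): 11100111100001
Gen 5 (rule 89): 10110100111100
Gen 6 (rule 210): 00010011011110
Gen 7 (rule 62): 00111110110001
Gen 8 (rule 89): 10100010111100
Gen 9 (rule 210): 00010100011110
Gen 10 (rule 62): 00111110110001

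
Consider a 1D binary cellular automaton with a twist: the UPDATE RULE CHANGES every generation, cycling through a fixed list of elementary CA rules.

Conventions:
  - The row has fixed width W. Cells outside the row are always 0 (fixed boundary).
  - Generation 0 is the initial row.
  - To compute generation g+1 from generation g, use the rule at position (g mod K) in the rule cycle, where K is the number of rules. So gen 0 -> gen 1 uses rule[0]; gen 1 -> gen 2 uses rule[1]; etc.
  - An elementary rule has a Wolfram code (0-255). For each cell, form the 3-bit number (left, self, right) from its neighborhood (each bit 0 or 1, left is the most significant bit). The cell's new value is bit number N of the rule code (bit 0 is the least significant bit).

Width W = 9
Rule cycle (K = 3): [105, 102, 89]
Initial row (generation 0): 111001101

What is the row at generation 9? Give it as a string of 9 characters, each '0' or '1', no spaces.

Answer: 011111011

Derivation:
Gen 0: 111001101
Gen 1 (rule 105): 101001110
Gen 2 (rule 102): 111010010
Gen 3 (rule 89): 101001001
Gen 4 (rule 105): 010000000
Gen 5 (rule 102): 110000000
Gen 6 (rule 89): 111111111
Gen 7 (rule 105): 100000001
Gen 8 (rule 102): 100000011
Gen 9 (rule 89): 011111011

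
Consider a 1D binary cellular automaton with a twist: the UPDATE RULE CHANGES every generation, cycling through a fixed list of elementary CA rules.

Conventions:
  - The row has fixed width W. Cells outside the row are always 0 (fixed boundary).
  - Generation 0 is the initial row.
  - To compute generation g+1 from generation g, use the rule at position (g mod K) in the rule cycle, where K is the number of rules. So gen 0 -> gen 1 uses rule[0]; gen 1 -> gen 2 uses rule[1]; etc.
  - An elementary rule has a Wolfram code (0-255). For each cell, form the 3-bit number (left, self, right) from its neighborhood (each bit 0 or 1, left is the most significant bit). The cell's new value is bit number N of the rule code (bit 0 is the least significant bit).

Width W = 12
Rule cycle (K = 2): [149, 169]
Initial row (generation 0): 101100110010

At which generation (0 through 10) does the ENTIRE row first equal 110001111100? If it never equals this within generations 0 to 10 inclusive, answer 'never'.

Answer: never

Derivation:
Gen 0: 101100110010
Gen 1 (rule 149): 100010001011
Gen 2 (rule 169): 001000100110
Gen 3 (rule 149): 101110110001
Gen 4 (rule 169): 011101100100
Gen 5 (rule 149): 001000010111
Gen 6 (rule 169): 100011001110
Gen 7 (rule 149): 111000100101
Gen 8 (rule 169): 110010000010
Gen 9 (rule 149): 001011111011
Gen 10 (rule 169): 100111110110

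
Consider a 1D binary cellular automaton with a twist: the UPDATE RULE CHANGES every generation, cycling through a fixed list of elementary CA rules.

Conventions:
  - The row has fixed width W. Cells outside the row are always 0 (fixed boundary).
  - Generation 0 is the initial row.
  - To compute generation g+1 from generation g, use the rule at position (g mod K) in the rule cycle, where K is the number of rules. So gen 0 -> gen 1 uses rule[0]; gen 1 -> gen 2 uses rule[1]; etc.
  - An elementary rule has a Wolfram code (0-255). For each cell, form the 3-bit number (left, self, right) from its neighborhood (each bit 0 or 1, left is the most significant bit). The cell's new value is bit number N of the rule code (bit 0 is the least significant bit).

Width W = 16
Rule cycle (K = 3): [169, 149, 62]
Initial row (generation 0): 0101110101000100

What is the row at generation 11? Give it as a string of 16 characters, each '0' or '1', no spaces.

Gen 0: 0101110101000100
Gen 1 (rule 169): 0011101010010001
Gen 2 (rule 149): 1001001011011101
Gen 3 (rule 62): 1111111110110011
Gen 4 (rule 169): 1111111101100010
Gen 5 (rule 149): 0111111000011011
Gen 6 (rule 62): 1100000100110110
Gen 7 (rule 169): 1001110000101100
Gen 8 (rule 149): 1100101110100011
Gen 9 (rule 62): 1011111001110110
Gen 10 (rule 169): 0111110001101100
Gen 11 (rule 149): 0011101100000011

Answer: 0011101100000011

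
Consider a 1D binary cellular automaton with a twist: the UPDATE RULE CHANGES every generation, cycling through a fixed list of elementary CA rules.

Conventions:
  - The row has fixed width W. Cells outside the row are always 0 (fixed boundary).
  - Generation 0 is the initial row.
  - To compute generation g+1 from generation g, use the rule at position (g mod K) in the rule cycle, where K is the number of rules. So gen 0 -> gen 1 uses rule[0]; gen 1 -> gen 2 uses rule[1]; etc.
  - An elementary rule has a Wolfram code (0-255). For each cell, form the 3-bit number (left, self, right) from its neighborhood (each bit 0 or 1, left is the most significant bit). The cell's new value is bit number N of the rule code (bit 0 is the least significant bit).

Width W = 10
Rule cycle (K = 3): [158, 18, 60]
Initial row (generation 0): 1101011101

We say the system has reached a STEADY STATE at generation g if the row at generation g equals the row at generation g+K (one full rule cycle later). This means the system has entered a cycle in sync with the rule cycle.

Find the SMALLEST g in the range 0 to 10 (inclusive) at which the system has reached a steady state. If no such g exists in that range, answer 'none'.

Gen 0: 1101011101
Gen 1 (rule 158): 1001011001
Gen 2 (rule 18): 0110000110
Gen 3 (rule 60): 0101000101
Gen 4 (rule 158): 1101101101
Gen 5 (rule 18): 0000000000
Gen 6 (rule 60): 0000000000
Gen 7 (rule 158): 0000000000
Gen 8 (rule 18): 0000000000
Gen 9 (rule 60): 0000000000
Gen 10 (rule 158): 0000000000
Gen 11 (rule 18): 0000000000
Gen 12 (rule 60): 0000000000
Gen 13 (rule 158): 0000000000

Answer: 5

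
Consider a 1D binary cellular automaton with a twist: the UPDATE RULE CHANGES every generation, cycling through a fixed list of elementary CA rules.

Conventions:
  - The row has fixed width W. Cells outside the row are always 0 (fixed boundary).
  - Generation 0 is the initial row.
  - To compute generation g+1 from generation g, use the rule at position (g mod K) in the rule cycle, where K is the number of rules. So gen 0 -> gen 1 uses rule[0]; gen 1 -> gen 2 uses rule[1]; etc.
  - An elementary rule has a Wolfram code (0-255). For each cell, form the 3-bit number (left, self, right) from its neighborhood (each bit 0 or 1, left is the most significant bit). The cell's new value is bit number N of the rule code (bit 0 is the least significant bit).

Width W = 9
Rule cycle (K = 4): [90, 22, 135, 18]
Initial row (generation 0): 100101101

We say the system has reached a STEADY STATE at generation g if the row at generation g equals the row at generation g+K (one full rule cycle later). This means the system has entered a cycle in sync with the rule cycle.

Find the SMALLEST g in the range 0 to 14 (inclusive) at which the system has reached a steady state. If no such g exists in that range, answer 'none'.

Gen 0: 100101101
Gen 1 (rule 90): 011001100
Gen 2 (rule 22): 100110010
Gen 3 (rule 135): 101000110
Gen 4 (rule 18): 000101001
Gen 5 (rule 90): 001000110
Gen 6 (rule 22): 011101001
Gen 7 (rule 135): 101001011
Gen 8 (rule 18): 000110000
Gen 9 (rule 90): 001111000
Gen 10 (rule 22): 010000100
Gen 11 (rule 135): 110111101
Gen 12 (rule 18): 000000000
Gen 13 (rule 90): 000000000
Gen 14 (rule 22): 000000000
Gen 15 (rule 135): 111111111
Gen 16 (rule 18): 000000000
Gen 17 (rule 90): 000000000
Gen 18 (rule 22): 000000000

Answer: 12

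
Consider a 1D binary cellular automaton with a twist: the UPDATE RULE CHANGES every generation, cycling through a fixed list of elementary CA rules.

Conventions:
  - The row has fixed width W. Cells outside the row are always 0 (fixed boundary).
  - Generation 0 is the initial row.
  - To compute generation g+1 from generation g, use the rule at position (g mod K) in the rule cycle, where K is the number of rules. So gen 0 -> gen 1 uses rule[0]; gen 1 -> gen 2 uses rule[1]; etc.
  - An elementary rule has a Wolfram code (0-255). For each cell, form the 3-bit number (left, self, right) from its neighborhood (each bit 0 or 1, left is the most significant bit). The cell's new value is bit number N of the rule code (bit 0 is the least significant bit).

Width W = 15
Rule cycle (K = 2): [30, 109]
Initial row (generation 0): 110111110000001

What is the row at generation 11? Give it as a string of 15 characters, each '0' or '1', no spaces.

Gen 0: 110111110000001
Gen 1 (rule 30): 100100001000011
Gen 2 (rule 109): 100101101011011
Gen 3 (rule 30): 111101001010010
Gen 4 (rule 109): 100111001110010
Gen 5 (rule 30): 111100111001111
Gen 6 (rule 109): 100100101001001
Gen 7 (rule 30): 111111101111111
Gen 8 (rule 109): 100000111000001
Gen 9 (rule 30): 110001100100011
Gen 10 (rule 109): 110101100101011
Gen 11 (rule 30): 100101011101010

Answer: 100101011101010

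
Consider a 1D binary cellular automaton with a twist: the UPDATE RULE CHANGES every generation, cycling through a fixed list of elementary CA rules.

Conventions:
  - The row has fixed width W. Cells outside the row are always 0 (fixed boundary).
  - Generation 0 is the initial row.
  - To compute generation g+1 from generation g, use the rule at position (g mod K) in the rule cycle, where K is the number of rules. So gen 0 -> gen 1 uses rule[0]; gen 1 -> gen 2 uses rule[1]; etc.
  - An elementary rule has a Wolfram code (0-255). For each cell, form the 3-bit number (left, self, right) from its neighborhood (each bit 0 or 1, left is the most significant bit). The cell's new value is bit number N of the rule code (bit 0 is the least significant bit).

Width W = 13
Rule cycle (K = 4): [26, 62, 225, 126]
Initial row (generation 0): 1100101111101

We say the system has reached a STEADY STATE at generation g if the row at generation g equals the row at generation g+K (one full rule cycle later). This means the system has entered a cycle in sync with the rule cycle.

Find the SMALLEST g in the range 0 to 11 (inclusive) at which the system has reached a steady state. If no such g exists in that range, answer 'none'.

Gen 0: 1100101111101
Gen 1 (rule 26): 1011001000000
Gen 2 (rule 62): 1110111100000
Gen 3 (rule 225): 0111011101111
Gen 4 (rule 126): 1101110111001
Gen 5 (rule 26): 1001000100110
Gen 6 (rule 62): 1111101111101
Gen 7 (rule 225): 0111110111110
Gen 8 (rule 126): 1100011100011
Gen 9 (rule 26): 1010110010110
Gen 10 (rule 62): 1111101111101
Gen 11 (rule 225): 0111110111110
Gen 12 (rule 126): 1100011100011
Gen 13 (rule 26): 1010110010110
Gen 14 (rule 62): 1111101111101
Gen 15 (rule 225): 0111110111110

Answer: 6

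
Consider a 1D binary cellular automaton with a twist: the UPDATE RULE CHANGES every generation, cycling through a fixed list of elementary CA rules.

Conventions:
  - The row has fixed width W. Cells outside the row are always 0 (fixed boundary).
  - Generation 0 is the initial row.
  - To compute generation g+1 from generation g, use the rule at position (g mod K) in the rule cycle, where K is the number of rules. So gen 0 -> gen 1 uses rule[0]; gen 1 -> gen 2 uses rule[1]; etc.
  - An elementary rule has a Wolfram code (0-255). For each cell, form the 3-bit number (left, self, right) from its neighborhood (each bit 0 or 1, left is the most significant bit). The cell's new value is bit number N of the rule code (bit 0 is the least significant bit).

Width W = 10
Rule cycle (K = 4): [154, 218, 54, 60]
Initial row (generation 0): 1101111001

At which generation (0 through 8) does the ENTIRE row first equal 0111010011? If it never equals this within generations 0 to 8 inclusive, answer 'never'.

Answer: never

Derivation:
Gen 0: 1101111001
Gen 1 (rule 154): 1001110110
Gen 2 (rule 218): 0111110111
Gen 3 (rule 54): 1000001000
Gen 4 (rule 60): 1100001100
Gen 5 (rule 154): 1010011010
Gen 6 (rule 218): 0001111001
Gen 7 (rule 54): 0010000111
Gen 8 (rule 60): 0011000100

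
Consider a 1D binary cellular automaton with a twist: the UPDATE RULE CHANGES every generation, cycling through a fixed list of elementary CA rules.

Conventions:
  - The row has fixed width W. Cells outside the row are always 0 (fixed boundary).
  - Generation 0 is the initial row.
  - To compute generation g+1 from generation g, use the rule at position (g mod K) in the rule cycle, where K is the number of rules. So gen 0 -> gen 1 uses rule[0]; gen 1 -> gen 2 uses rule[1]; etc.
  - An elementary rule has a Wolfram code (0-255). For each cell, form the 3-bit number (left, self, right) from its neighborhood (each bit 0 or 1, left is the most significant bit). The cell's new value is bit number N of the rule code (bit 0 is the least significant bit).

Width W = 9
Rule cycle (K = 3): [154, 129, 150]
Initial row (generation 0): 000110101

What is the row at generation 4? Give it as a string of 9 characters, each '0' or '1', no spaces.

Gen 0: 000110101
Gen 1 (rule 154): 001100000
Gen 2 (rule 129): 100001111
Gen 3 (rule 150): 110010110
Gen 4 (rule 154): 101100101

Answer: 101100101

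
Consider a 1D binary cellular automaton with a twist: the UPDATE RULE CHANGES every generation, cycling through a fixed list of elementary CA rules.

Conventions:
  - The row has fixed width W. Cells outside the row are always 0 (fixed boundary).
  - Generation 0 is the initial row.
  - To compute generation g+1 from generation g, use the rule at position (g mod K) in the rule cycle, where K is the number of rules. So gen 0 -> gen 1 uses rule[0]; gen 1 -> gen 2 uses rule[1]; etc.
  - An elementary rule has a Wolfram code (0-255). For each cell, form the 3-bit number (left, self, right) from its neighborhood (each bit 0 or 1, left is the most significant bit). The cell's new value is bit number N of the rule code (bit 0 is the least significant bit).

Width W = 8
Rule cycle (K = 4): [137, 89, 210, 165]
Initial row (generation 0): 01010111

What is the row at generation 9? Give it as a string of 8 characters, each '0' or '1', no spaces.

Gen 0: 01010111
Gen 1 (rule 137): 00000110
Gen 2 (rule 89): 11110111
Gen 3 (rule 210): 01110011
Gen 4 (rule 165): 00100000
Gen 5 (rule 137): 10001111
Gen 6 (rule 89): 01101001
Gen 7 (rule 210): 10100110
Gen 8 (rule 165): 11100000
Gen 9 (rule 137): 11001111

Answer: 11001111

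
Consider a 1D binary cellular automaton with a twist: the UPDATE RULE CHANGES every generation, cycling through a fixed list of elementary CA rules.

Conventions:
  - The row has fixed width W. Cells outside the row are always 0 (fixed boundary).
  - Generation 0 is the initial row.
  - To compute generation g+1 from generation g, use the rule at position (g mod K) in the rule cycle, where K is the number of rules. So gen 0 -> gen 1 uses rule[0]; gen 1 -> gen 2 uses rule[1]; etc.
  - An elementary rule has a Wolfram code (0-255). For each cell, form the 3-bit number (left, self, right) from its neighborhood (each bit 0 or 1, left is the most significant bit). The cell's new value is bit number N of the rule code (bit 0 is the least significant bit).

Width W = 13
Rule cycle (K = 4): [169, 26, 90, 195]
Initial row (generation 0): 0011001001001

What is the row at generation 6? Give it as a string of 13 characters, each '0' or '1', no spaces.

Gen 0: 0011001001001
Gen 1 (rule 169): 1010000000000
Gen 2 (rule 26): 0001000000000
Gen 3 (rule 90): 0010100000000
Gen 4 (rule 195): 1100001111111
Gen 5 (rule 169): 1001101111110
Gen 6 (rule 26): 0111001000001

Answer: 0111001000001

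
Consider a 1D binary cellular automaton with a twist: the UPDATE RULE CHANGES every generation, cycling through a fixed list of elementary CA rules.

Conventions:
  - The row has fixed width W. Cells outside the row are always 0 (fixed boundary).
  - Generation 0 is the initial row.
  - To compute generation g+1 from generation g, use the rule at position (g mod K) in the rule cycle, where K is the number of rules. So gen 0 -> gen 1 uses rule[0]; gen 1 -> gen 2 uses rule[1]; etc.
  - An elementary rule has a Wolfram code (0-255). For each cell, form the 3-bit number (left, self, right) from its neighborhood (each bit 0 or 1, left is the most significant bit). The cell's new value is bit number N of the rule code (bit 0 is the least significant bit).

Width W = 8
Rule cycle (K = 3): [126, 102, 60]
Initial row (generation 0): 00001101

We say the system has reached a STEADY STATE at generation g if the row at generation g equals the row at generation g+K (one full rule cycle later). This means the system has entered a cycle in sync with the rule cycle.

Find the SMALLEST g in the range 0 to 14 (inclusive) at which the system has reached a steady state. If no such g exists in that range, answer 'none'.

Answer: none

Derivation:
Gen 0: 00001101
Gen 1 (rule 126): 00011111
Gen 2 (rule 102): 00100001
Gen 3 (rule 60): 00110001
Gen 4 (rule 126): 01111011
Gen 5 (rule 102): 10001101
Gen 6 (rule 60): 11001011
Gen 7 (rule 126): 11111111
Gen 8 (rule 102): 00000001
Gen 9 (rule 60): 00000001
Gen 10 (rule 126): 00000011
Gen 11 (rule 102): 00000101
Gen 12 (rule 60): 00000111
Gen 13 (rule 126): 00001101
Gen 14 (rule 102): 00010111
Gen 15 (rule 60): 00011100
Gen 16 (rule 126): 00110110
Gen 17 (rule 102): 01011010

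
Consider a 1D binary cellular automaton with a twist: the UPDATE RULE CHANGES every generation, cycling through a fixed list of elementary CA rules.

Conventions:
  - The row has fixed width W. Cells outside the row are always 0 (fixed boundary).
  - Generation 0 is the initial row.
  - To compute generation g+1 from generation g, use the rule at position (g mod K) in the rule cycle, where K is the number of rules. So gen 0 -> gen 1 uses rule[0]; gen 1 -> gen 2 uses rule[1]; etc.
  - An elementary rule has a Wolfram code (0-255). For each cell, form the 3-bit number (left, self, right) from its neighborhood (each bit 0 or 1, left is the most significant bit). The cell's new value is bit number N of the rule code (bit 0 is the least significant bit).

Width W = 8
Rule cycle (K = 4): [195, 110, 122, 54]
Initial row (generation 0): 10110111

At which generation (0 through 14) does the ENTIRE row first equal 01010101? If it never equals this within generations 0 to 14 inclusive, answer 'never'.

Answer: never

Derivation:
Gen 0: 10110111
Gen 1 (rule 195): 00010011
Gen 2 (rule 110): 00110111
Gen 3 (rule 122): 01111101
Gen 4 (rule 54): 10000011
Gen 5 (rule 195): 00111101
Gen 6 (rule 110): 01100111
Gen 7 (rule 122): 11111101
Gen 8 (rule 54): 00000011
Gen 9 (rule 195): 11111101
Gen 10 (rule 110): 10000111
Gen 11 (rule 122): 01001101
Gen 12 (rule 54): 11110011
Gen 13 (rule 195): 01110101
Gen 14 (rule 110): 11011111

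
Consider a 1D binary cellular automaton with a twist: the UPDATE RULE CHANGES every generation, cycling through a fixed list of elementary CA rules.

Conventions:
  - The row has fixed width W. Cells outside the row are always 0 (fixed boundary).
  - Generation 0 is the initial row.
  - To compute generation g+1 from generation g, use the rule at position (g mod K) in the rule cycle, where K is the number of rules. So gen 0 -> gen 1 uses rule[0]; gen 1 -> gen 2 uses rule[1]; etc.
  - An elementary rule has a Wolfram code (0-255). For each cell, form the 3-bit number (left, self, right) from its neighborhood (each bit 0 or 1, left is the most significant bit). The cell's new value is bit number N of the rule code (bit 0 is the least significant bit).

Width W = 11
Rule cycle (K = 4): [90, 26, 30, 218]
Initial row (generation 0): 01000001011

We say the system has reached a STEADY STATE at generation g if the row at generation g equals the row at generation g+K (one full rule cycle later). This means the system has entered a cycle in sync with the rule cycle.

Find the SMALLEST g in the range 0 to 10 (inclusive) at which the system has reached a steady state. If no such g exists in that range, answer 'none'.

Gen 0: 01000001011
Gen 1 (rule 90): 10100010011
Gen 2 (rule 26): 00010101110
Gen 3 (rule 30): 00110101001
Gen 4 (rule 218): 01110000110
Gen 5 (rule 90): 11011001111
Gen 6 (rule 26): 10010111000
Gen 7 (rule 30): 11110100100
Gen 8 (rule 218): 11110011010
Gen 9 (rule 90): 10011111001
Gen 10 (rule 26): 01110000110
Gen 11 (rule 30): 11001001101
Gen 12 (rule 218): 11110111100
Gen 13 (rule 90): 10010100110
Gen 14 (rule 26): 01100011101

Answer: none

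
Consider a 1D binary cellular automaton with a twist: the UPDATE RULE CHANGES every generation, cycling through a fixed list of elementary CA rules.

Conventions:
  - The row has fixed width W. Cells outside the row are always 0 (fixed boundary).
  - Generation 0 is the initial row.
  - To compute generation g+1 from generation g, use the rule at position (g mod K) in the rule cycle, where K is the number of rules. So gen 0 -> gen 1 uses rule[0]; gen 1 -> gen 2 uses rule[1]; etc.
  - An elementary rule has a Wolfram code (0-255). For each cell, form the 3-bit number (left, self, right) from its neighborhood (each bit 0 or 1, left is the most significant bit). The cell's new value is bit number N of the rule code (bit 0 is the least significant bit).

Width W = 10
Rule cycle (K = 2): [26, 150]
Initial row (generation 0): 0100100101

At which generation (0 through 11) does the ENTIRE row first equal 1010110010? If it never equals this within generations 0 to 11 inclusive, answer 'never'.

Answer: 9

Derivation:
Gen 0: 0100100101
Gen 1 (rule 26): 1011011000
Gen 2 (rule 150): 1000000100
Gen 3 (rule 26): 0100001010
Gen 4 (rule 150): 1110011011
Gen 5 (rule 26): 1001110010
Gen 6 (rule 150): 1110101111
Gen 7 (rule 26): 1000001000
Gen 8 (rule 150): 1100011100
Gen 9 (rule 26): 1010110010
Gen 10 (rule 150): 1010001111
Gen 11 (rule 26): 0001011000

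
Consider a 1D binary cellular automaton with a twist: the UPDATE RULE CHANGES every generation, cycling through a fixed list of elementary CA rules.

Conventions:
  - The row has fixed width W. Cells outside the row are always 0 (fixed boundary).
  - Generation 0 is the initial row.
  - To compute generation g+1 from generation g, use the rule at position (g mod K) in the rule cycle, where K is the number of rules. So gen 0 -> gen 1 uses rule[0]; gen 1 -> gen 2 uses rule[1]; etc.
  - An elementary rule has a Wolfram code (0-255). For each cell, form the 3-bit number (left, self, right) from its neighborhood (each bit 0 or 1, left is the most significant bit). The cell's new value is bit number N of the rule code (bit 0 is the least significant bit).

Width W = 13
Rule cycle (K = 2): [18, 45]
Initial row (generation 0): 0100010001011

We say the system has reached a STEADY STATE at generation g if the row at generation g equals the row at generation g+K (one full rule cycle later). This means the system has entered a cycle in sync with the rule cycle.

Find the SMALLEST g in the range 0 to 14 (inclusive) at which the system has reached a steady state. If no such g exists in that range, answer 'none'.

Answer: 3

Derivation:
Gen 0: 0100010001011
Gen 1 (rule 18): 1010101010000
Gen 2 (rule 45): 1111111110111
Gen 3 (rule 18): 0000000000000
Gen 4 (rule 45): 1111111111111
Gen 5 (rule 18): 0000000000000
Gen 6 (rule 45): 1111111111111
Gen 7 (rule 18): 0000000000000
Gen 8 (rule 45): 1111111111111
Gen 9 (rule 18): 0000000000000
Gen 10 (rule 45): 1111111111111
Gen 11 (rule 18): 0000000000000
Gen 12 (rule 45): 1111111111111
Gen 13 (rule 18): 0000000000000
Gen 14 (rule 45): 1111111111111
Gen 15 (rule 18): 0000000000000
Gen 16 (rule 45): 1111111111111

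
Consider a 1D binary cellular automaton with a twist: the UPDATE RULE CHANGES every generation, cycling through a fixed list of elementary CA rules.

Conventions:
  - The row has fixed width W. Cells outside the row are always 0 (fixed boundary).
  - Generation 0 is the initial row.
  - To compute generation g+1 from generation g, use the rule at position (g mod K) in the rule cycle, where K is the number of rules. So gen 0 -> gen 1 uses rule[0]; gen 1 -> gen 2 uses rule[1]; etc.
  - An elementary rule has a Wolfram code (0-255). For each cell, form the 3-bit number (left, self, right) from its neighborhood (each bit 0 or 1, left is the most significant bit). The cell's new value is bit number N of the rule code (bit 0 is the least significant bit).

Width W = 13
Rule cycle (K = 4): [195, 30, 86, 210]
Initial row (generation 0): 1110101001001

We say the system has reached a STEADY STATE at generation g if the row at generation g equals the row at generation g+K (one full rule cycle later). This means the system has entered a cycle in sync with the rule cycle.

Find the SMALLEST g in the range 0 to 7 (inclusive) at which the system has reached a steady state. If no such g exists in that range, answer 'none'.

Answer: none

Derivation:
Gen 0: 1110101001001
Gen 1 (rule 195): 0110000010010
Gen 2 (rule 30): 1101000111111
Gen 3 (rule 86): 0101101000001
Gen 4 (rule 210): 1000100100010
Gen 5 (rule 195): 0011001001100
Gen 6 (rule 30): 0110111111010
Gen 7 (rule 86): 1010000001011
Gen 8 (rule 210): 0001000010001
Gen 9 (rule 195): 1110011100110
Gen 10 (rule 30): 1001110011101
Gen 11 (rule 86): 1110011100101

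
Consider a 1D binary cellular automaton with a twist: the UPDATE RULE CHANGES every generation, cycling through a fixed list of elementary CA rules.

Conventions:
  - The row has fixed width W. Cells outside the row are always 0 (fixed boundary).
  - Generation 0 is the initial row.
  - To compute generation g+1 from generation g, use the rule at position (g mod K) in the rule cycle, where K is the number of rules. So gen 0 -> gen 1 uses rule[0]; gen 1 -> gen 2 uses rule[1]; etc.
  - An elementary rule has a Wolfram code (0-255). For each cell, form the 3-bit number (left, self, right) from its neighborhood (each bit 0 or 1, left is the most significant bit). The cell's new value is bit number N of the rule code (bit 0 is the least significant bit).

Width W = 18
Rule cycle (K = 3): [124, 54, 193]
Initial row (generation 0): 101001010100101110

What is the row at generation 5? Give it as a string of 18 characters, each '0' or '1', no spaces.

Answer: 110011111001100111

Derivation:
Gen 0: 101001010100101110
Gen 1 (rule 124): 111101111110111011
Gen 2 (rule 54): 000010000001000100
Gen 3 (rule 193): 111000111100010001
Gen 4 (rule 124): 101100100110011001
Gen 5 (rule 54): 110011111001100111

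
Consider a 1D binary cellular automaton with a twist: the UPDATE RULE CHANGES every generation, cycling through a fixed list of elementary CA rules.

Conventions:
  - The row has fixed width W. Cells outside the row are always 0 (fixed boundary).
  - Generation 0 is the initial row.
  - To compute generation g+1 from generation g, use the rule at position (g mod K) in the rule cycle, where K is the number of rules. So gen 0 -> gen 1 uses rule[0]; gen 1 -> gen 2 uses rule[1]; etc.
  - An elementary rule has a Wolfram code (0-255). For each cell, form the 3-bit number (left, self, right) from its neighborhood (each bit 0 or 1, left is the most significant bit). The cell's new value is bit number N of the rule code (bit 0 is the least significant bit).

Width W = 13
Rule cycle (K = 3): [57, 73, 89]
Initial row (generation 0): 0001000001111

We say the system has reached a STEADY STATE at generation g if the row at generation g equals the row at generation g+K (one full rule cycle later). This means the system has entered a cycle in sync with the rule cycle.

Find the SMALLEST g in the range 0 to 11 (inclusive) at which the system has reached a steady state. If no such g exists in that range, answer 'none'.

Gen 0: 0001000001111
Gen 1 (rule 57): 1100111101000
Gen 2 (rule 73): 1100100100011
Gen 3 (rule 89): 1110010011011
Gen 4 (rule 57): 1001001010110
Gen 5 (rule 73): 0000000000110
Gen 6 (rule 89): 1111111110111
Gen 7 (rule 57): 1000000001100
Gen 8 (rule 73): 0011111101101
Gen 9 (rule 89): 1010000101100
Gen 10 (rule 57): 0101110011011
Gen 11 (rule 73): 0001010011011
Gen 12 (rule 89): 1100001011011
Gen 13 (rule 57): 1011100110110
Gen 14 (rule 73): 0010100110110

Answer: none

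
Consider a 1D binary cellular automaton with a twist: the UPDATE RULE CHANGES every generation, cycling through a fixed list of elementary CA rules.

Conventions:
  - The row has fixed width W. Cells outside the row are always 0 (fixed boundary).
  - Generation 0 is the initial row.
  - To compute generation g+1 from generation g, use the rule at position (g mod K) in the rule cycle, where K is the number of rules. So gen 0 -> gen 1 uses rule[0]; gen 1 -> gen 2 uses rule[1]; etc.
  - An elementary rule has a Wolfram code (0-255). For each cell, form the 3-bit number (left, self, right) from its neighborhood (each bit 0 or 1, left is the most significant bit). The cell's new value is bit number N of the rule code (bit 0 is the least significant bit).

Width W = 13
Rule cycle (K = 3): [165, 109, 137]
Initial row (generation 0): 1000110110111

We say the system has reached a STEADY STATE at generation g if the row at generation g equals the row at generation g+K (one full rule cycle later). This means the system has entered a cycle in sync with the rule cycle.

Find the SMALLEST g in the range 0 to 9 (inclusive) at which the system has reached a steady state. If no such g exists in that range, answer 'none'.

Gen 0: 1000110110111
Gen 1 (rule 165): 1010001001010
Gen 2 (rule 109): 1110101001110
Gen 3 (rule 137): 1100000001100
Gen 4 (rule 165): 0001111100001
Gen 5 (rule 109): 1101000101101
Gen 6 (rule 137): 1000010001000
Gen 7 (rule 165): 1011010101011
Gen 8 (rule 109): 1111111111111
Gen 9 (rule 137): 1111111111110
Gen 10 (rule 165): 0111111111100
Gen 11 (rule 109): 0100000000101
Gen 12 (rule 137): 0001111110000

Answer: none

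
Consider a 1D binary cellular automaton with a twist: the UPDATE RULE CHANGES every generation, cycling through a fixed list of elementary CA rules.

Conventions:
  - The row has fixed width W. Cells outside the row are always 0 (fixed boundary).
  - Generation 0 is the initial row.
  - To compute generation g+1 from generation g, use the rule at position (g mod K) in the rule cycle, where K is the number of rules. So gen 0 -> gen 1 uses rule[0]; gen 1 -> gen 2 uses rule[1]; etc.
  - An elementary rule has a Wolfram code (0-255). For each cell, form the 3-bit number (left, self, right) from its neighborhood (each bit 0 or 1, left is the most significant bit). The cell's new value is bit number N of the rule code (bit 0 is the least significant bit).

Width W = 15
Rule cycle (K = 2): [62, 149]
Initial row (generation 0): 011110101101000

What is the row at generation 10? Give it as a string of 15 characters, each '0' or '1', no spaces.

Gen 0: 011110101101000
Gen 1 (rule 62): 110001111011100
Gen 2 (rule 149): 001100110001011
Gen 3 (rule 62): 011011101011110
Gen 4 (rule 149): 000001001001101
Gen 5 (rule 62): 000011111111011
Gen 6 (rule 149): 111001111110000
Gen 7 (rule 62): 100111000001000
Gen 8 (rule 149): 110010111101111
Gen 9 (rule 62): 101111100011000
Gen 10 (rule 149): 100111011000111

Answer: 100111011000111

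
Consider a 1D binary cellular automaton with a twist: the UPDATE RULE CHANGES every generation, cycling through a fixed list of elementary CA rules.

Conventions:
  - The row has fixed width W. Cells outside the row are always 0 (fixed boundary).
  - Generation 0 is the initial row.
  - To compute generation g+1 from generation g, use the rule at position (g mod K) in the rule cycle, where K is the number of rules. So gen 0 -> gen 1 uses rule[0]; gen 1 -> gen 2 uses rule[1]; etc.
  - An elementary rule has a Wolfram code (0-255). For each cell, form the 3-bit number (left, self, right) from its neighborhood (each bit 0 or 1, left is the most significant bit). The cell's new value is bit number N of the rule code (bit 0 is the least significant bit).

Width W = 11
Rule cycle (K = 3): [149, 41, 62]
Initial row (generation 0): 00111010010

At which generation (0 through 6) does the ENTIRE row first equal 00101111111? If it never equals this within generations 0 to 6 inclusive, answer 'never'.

Gen 0: 00111010010
Gen 1 (rule 149): 10010011011
Gen 2 (rule 41): 00000010110
Gen 3 (rule 62): 00000111101
Gen 4 (rule 149): 11110011001
Gen 5 (rule 41): 10000010000
Gen 6 (rule 62): 11000111000

Answer: never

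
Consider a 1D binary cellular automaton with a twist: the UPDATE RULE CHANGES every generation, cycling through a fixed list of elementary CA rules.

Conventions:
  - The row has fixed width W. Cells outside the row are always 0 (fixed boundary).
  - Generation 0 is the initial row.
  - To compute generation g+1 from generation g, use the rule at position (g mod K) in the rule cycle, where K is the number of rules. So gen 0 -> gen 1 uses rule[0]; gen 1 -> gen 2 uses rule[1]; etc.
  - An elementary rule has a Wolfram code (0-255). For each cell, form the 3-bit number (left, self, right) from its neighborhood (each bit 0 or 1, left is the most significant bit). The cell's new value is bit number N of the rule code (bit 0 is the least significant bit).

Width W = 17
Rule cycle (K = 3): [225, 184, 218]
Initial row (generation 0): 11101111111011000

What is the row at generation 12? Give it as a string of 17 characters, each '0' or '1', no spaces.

Answer: 11101111101110010

Derivation:
Gen 0: 11101111111011000
Gen 1 (rule 225): 01110111111101011
Gen 2 (rule 184): 01101111111010110
Gen 3 (rule 218): 11101111111000111
Gen 4 (rule 225): 01110111111010011
Gen 5 (rule 184): 01101111110101010
Gen 6 (rule 218): 11101111110000001
Gen 7 (rule 225): 01110111110111100
Gen 8 (rule 184): 01101111101111010
Gen 9 (rule 218): 11101111101111001
Gen 10 (rule 225): 01110111110111000
Gen 11 (rule 184): 01101111101110100
Gen 12 (rule 218): 11101111101110010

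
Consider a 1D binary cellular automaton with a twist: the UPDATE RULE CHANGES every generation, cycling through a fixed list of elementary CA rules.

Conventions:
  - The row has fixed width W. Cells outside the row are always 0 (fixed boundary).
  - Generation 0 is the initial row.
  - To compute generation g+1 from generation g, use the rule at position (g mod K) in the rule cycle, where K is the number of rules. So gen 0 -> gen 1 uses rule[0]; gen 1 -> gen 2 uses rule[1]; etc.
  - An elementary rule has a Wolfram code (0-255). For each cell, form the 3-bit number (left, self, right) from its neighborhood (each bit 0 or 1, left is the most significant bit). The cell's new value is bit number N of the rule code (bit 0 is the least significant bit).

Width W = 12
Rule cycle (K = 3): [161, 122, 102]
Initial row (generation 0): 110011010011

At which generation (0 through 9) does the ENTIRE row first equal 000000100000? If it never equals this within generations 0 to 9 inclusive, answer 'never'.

Answer: 1

Derivation:
Gen 0: 110011010011
Gen 1 (rule 161): 000000100000
Gen 2 (rule 122): 000001010000
Gen 3 (rule 102): 000011110000
Gen 4 (rule 161): 111001100111
Gen 5 (rule 122): 101111111101
Gen 6 (rule 102): 110000000111
Gen 7 (rule 161): 000111110010
Gen 8 (rule 122): 001100011101
Gen 9 (rule 102): 010100100111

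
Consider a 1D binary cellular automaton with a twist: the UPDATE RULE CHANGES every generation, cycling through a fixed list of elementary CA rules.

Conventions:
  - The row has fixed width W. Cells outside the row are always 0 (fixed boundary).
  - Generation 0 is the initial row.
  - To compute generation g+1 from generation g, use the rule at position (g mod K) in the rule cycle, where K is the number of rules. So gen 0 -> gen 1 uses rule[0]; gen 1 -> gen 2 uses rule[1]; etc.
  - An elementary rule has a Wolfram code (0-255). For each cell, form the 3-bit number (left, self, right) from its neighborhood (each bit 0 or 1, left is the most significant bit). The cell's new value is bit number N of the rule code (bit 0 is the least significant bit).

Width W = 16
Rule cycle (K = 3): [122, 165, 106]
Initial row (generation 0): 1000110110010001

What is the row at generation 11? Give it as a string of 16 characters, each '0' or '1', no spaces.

Answer: 0001010101010011

Derivation:
Gen 0: 1000110110010001
Gen 1 (rule 122): 0101111111101010
Gen 2 (rule 165): 0110111111011110
Gen 3 (rule 106): 1111100001110010
Gen 4 (rule 122): 1000110011011101
Gen 5 (rule 165): 1010000000101011
Gen 6 (rule 106): 0100000001010111
Gen 7 (rule 122): 1010000010101101
Gen 8 (rule 165): 1110111011110011
Gen 9 (rule 106): 1011101110010111
Gen 10 (rule 122): 0110111011101101
Gen 11 (rule 165): 0001010101010011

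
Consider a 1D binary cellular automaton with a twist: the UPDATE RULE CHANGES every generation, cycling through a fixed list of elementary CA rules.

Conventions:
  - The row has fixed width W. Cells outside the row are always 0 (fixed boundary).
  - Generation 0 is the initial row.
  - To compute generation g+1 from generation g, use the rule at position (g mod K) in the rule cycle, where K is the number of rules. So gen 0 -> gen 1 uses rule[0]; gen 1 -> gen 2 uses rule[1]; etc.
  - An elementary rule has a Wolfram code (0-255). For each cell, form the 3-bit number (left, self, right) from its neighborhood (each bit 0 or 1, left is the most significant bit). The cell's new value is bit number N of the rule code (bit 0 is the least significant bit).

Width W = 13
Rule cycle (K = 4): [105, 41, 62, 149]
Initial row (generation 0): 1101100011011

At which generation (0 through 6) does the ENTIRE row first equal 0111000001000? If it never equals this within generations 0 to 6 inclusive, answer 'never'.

Answer: never

Derivation:
Gen 0: 1101100011011
Gen 1 (rule 105): 1111101011111
Gen 2 (rule 41): 1000010110000
Gen 3 (rule 62): 1100111101000
Gen 4 (rule 149): 0010011001111
Gen 5 (rule 105): 1000011001001
Gen 6 (rule 41): 0011010000000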